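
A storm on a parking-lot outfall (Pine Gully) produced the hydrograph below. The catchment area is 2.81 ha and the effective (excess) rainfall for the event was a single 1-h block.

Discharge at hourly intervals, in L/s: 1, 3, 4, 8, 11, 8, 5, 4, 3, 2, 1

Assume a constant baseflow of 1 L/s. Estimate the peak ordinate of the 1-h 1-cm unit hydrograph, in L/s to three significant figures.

U_p ≈ 20.0 L/s

Direct runoff: 0.0, 2.0, 3.0, 7.0, 10.0, 7.0, 4.0, 3.0, 2.0, 1.0, 0.0 L/s; ΣQ_DR = 39.00 L/s, peak = 10.0 L/s.
Runoff depth d = ΣQ_DR·Δt / A = 39.00 × 3600 / (2.81 ha) = 4.996 mm.
The 1-cm UH is the DRH scaled by (10 mm)/d, so U_p = 10.0 × 10/4.996 = 20.0 L/s.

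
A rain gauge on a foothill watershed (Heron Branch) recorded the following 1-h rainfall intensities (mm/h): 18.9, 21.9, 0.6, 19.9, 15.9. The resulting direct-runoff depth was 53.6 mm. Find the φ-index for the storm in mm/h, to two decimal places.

Only the 4 blocks with intensity above φ contribute runoff: 18.9, 21.9, 19.9, 15.9 mm/h.
Σ(I−φ)·Δt = d  ⇒  (18.9+21.9+19.9+15.9 − 4φ)·1 = 53.6
φ = (76.60 − 53.6/1) / 4 = 5.75 mm/h.

φ ≈ 5.75 mm/h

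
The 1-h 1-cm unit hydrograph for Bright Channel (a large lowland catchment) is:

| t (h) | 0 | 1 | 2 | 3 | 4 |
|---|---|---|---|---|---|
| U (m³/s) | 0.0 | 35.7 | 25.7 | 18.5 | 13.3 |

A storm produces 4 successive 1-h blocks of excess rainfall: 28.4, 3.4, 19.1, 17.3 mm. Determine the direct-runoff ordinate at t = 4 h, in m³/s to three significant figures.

By discrete convolution, Q_j = Σ (P_i / 10 mm) · U_{j−i}.
At t = 4 h (j=4): Q = (28.4/10)·13.3 + (3.4/10)·18.5 + (19.1/10)·25.7 + (17.3/10)·35.7 = 155 m³/s.

Q ≈ 155 m³/s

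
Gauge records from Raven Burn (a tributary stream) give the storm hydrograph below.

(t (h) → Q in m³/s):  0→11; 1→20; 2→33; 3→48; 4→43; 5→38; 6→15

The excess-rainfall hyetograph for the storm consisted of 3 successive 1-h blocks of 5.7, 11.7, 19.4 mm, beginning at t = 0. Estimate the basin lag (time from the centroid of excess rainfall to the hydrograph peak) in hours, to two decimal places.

Centroid of excess rainfall: t_c = Σ P_i·t̄_i / ΣP_i = 1.8723 h (block centres at 0.5, 1.5, 2.5 h).
Hydrograph peak occurs at t = 3 h, so basin lag t_L = 3 − 1.8723 = 1.13 h.

t_L ≈ 1.13 h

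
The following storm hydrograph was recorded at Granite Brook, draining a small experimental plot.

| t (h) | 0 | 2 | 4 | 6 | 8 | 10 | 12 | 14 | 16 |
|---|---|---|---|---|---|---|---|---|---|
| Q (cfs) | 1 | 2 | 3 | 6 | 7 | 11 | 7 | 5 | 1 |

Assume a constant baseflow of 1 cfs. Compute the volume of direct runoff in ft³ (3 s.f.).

V ≈ 2.45 × 10^5 ft³

Direct-runoff ordinates (Q − Q_b): 0.0, 1.0, 2.0, 5.0, 6.0, 10.0, 6.0, 4.0, 0.0 cfs.
ΣQ_DR = 34.00 cfs.
With Δt = 2 h = 7200 s, V = ΣQ_DR · Δt = 34.00 × 7200 = 2.45 × 10^5 ft³.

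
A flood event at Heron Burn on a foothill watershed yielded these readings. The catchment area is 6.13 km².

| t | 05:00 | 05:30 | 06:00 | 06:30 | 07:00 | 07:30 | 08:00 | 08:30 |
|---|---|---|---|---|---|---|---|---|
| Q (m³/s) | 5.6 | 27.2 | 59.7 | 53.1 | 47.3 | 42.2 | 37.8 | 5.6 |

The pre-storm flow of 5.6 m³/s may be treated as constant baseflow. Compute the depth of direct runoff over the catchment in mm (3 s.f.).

Direct runoff: 0.0, 21.6, 54.1, 47.5, 41.7, 36.6, 32.2, 0.0 m³/s; ΣQ_DR = 233.7 m³/s.
V = ΣQ_DR · Δt = 233.7 × 1800 s = 4.207 × 10^5 m³.
Over A = 6.13 km², depth = V / A = 68.6 mm.

d ≈ 68.6 mm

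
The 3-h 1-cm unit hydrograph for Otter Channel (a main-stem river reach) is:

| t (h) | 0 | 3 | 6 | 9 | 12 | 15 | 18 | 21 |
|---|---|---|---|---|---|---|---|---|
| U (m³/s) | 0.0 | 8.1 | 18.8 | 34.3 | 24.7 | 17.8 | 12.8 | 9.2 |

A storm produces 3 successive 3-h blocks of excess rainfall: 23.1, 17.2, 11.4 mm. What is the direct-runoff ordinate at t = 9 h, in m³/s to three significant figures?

Q ≈ 121 m³/s

By discrete convolution, Q_j = Σ (P_i / 10 mm) · U_{j−i}.
At t = 9 h (j=3): Q = (23.1/10)·34.3 + (17.2/10)·18.8 + (11.4/10)·8.1 = 121 m³/s.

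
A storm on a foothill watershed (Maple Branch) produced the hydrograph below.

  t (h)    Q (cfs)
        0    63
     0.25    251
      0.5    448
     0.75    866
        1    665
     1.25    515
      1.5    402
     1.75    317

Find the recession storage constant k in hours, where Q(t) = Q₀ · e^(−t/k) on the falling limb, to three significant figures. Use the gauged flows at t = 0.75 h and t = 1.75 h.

k ≈ 0.995 h

On the falling limb, Q drops from 866 to 317 cfs between t = 0.75 h and t = 1.75 h (Δt = 1 h).
k = −Δt / ln(Q₂/Q₁) = −1 / ln(317/866) = 0.995 h.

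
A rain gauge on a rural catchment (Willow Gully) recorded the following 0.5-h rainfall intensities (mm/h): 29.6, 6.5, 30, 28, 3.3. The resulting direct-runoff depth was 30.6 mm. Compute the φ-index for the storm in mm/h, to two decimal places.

Only the 3 blocks with intensity above φ contribute runoff: 29.6, 30, 28 mm/h.
Σ(I−φ)·Δt = d  ⇒  (29.6+30+28 − 3φ)·0.5 = 30.6
φ = (87.60 − 30.6/0.5) / 3 = 8.80 mm/h.

φ ≈ 8.80 mm/h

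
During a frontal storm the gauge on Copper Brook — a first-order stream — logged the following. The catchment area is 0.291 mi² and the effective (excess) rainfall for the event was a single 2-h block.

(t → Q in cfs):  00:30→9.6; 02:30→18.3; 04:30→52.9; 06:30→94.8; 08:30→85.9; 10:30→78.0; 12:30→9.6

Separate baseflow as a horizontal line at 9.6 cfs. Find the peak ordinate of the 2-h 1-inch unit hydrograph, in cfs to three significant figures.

Direct runoff: 0.0, 8.7, 43.3, 85.2, 76.3, 68.4, 0.0 cfs; ΣQ_DR = 281.9 cfs, peak = 85.2 cfs.
Runoff depth d = ΣQ_DR·Δt / A = 281.9 × 7200 / (0.291 mi²) = 3.002 in.
The 1-inch UH is the DRH scaled by (1 in)/d, so U_p = 85.2 × 1/3.002 = 28.4 cfs.

U_p ≈ 28.4 cfs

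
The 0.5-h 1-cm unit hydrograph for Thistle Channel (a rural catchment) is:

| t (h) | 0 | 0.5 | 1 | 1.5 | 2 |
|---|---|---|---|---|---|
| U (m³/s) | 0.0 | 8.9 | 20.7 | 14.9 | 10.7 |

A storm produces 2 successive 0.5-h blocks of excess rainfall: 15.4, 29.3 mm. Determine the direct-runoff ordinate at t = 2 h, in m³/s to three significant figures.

Q ≈ 60.1 m³/s

By discrete convolution, Q_j = Σ (P_i / 10 mm) · U_{j−i}.
At t = 2 h (j=4): Q = (15.4/10)·10.7 + (29.3/10)·14.9 = 60.1 m³/s.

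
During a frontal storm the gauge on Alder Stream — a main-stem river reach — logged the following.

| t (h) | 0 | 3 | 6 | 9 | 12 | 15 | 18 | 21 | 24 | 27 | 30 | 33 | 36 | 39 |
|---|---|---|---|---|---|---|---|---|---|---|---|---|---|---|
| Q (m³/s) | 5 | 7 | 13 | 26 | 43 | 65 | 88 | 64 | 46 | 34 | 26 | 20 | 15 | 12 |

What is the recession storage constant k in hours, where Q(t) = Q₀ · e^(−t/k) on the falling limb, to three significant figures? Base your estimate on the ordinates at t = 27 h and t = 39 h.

On the falling limb, Q drops from 34 to 12 m³/s between t = 27 h and t = 39 h (Δt = 12 h).
k = −Δt / ln(Q₂/Q₁) = −12 / ln(12/34) = 11.5 h.

k ≈ 11.5 h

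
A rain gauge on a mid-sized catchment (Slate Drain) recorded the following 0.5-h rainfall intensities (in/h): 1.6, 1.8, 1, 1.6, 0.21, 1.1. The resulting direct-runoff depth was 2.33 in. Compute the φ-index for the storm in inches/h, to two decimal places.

Only the 5 blocks with intensity above φ contribute runoff: 1.6, 1.8, 1, 1.6, 1.1 in/h.
Σ(I−φ)·Δt = d  ⇒  (1.6+1.8+1+1.6+1.1 − 5φ)·0.5 = 2.33
φ = (7.100 − 2.33/0.5) / 5 = 0.49 in/h.

φ ≈ 0.49 in/h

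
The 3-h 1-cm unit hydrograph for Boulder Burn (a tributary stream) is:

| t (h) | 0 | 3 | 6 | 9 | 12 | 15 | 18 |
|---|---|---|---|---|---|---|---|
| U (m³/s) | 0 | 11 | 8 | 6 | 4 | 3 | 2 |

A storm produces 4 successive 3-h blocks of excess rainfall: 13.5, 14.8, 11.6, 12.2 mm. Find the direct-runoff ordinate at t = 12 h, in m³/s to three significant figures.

Q ≈ 37.0 m³/s

By discrete convolution, Q_j = Σ (P_i / 10 mm) · U_{j−i}.
At t = 12 h (j=4): Q = (13.5/10)·4 + (14.8/10)·6 + (11.6/10)·8 + (12.2/10)·11 = 37.0 m³/s.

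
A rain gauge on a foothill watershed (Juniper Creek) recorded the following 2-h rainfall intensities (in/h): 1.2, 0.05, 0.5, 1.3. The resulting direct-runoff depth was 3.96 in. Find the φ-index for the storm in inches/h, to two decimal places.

φ ≈ 0.34 in/h

Only the 3 blocks with intensity above φ contribute runoff: 1.2, 0.5, 1.3 in/h.
Σ(I−φ)·Δt = d  ⇒  (1.2+0.5+1.3 − 3φ)·2 = 3.96
φ = (3.000 − 3.96/2) / 3 = 0.34 in/h.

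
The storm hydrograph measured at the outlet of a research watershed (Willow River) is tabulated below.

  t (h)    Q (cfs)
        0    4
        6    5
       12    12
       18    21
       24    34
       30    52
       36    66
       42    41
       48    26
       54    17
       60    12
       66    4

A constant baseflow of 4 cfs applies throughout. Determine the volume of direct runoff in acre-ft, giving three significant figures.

V ≈ 122 acre-ft

Direct-runoff ordinates (Q − Q_b): 0.0, 1.0, 8.0, 17.0, 30.0, 48.0, 62.0, 37.0, 22.0, 13.0, 8.0, 0.0 cfs.
ΣQ_DR = 246.0 cfs.
With Δt = 6 h = 21600 s, V = ΣQ_DR · Δt = 246.0 × 21600 = 5.31 × 10^6 ft³ = 122 acre-ft.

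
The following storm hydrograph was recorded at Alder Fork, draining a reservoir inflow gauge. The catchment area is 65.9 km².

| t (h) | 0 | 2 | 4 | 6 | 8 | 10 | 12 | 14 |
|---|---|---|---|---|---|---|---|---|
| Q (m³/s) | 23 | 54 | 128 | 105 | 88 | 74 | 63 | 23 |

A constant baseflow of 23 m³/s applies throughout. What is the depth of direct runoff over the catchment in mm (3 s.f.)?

d ≈ 40.9 mm

Direct runoff: 0.0, 31.0, 105.0, 82.0, 65.0, 51.0, 40.0, 0.0 m³/s; ΣQ_DR = 374.0 m³/s.
V = ΣQ_DR · Δt = 374.0 × 7200 s = 2.693 × 10^6 m³.
Over A = 65.9 km², depth = V / A = 40.9 mm.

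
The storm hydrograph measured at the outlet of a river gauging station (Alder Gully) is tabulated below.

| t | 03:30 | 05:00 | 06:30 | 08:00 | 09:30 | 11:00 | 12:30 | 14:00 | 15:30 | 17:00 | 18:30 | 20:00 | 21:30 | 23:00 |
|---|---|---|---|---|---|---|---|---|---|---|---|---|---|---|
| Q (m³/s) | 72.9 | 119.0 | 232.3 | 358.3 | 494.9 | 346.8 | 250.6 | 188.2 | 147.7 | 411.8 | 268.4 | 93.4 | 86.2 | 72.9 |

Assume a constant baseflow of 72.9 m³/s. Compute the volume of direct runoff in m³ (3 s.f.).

Direct-runoff ordinates (Q − Q_b): 0.0, 46.1, 159.4, 285.4, 422.0, 273.9, 177.7, 115.3, 74.8, 338.9, 195.5, 20.5, 13.3, 0.0 m³/s.
ΣQ_DR = 2123 m³/s.
With Δt = 1.5 h = 5400 s, V = ΣQ_DR · Δt = 2123 × 5400 = 1.15 × 10^7 m³.

V ≈ 1.15 × 10^7 m³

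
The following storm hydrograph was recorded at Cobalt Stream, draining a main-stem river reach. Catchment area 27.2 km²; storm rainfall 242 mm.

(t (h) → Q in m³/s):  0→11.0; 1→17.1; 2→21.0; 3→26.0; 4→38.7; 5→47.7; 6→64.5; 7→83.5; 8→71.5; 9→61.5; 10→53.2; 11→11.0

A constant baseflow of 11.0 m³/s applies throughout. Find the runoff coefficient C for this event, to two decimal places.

ΣQ_DR = 374.7 m³/s; V = ΣQ_DR·Δt = 1.349 × 10^6 m³.
Runoff depth d = V / A = 49.59 mm.
C = d / P = 49.59 / 242 = 0.20.

C ≈ 0.20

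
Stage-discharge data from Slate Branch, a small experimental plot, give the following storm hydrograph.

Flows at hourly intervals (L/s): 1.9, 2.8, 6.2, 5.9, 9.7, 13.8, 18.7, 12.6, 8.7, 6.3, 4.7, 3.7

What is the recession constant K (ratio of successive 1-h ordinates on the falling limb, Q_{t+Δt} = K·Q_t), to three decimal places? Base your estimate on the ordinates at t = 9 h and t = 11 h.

Using the recession-limb readings at t = 9 h and t = 11 h: Q falls from 6.3 to 3.7 L/s over 2 intervals.
K = (Q₂/Q₁)^(1/2) = (3.7/6.3)^(1/2) = 0.766.

K ≈ 0.766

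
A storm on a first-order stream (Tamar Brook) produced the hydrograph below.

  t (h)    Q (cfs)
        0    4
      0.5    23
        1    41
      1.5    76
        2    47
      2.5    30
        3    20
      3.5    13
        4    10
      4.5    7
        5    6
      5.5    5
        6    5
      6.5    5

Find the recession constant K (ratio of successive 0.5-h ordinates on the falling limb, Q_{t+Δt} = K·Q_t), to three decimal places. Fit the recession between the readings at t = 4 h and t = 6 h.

K ≈ 0.841

Using the recession-limb readings at t = 4 h and t = 6 h: Q falls from 10 to 5 cfs over 4 intervals.
K = (Q₂/Q₁)^(1/4) = (5/10)^(1/4) = 0.841.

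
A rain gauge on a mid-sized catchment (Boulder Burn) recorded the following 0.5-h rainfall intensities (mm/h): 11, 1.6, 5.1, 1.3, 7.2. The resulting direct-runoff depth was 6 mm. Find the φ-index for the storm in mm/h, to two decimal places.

φ ≈ 3.77 mm/h

Only the 3 blocks with intensity above φ contribute runoff: 11, 5.1, 7.2 mm/h.
Σ(I−φ)·Δt = d  ⇒  (11+5.1+7.2 − 3φ)·0.5 = 6
φ = (23.30 − 6/0.5) / 3 = 3.77 mm/h.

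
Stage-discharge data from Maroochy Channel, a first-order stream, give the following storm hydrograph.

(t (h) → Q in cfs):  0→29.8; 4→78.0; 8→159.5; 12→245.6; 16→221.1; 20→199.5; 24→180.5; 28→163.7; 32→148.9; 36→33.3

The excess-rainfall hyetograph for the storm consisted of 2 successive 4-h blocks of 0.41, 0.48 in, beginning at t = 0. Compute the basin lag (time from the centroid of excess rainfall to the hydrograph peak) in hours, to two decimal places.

Centroid of excess rainfall: t_c = Σ P_i·t̄_i / ΣP_i = 4.1573 h (block centres at 2, 6 h).
Hydrograph peak occurs at t = 12 h, so basin lag t_L = 12 − 4.1573 = 7.84 h.

t_L ≈ 7.84 h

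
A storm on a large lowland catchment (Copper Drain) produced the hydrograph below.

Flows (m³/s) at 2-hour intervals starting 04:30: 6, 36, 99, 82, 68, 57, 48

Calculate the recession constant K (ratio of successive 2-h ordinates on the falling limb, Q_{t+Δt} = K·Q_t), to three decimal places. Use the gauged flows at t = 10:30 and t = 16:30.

K ≈ 0.837

Using the recession-limb readings at t = 10:30 and t = 16:30: Q falls from 82 to 48 m³/s over 3 intervals.
K = (Q₂/Q₁)^(1/3) = (48/82)^(1/3) = 0.837.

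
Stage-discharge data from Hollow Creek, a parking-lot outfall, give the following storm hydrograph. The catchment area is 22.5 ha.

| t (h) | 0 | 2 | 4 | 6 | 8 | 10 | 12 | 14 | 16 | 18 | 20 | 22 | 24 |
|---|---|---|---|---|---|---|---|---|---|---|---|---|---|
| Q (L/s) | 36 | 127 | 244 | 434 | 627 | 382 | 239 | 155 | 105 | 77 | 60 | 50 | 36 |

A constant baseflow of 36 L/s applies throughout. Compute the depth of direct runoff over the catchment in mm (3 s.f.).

Direct runoff: 0.0, 91.0, 208.0, 398.0, 591.0, 346.0, 203.0, 119.0, 69.0, 41.0, 24.0, 14.0, 0.0 L/s; ΣQ_DR = 2104 L/s.
V = ΣQ_DR · Δt = 2104 × 7200 s = 1.515 × 10^7 L.
Over A = 22.5 ha, depth = V / A = 67.3 mm.

d ≈ 67.3 mm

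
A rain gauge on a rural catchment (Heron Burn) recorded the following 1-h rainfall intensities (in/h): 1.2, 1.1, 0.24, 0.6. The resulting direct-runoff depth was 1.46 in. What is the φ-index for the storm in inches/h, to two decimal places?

φ ≈ 0.48 in/h

Only the 3 blocks with intensity above φ contribute runoff: 1.2, 1.1, 0.6 in/h.
Σ(I−φ)·Δt = d  ⇒  (1.2+1.1+0.6 − 3φ)·1 = 1.46
φ = (2.900 − 1.46/1) / 3 = 0.48 in/h.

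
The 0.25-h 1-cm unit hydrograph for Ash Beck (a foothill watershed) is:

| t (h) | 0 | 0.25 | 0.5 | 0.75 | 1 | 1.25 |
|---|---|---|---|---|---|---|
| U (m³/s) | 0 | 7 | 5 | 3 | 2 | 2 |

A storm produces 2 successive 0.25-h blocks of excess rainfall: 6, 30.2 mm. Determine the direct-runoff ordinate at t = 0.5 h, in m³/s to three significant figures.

Q ≈ 24.1 m³/s

By discrete convolution, Q_j = Σ (P_i / 10 mm) · U_{j−i}.
At t = 0.5 h (j=2): Q = (6/10)·5 + (30.2/10)·7 = 24.1 m³/s.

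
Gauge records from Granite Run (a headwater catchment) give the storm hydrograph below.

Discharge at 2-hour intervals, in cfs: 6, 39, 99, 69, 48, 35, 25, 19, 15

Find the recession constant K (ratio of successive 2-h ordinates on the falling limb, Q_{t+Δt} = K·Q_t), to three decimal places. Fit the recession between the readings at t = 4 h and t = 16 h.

K ≈ 0.730

Using the recession-limb readings at t = 4 h and t = 16 h: Q falls from 99 to 15 cfs over 6 intervals.
K = (Q₂/Q₁)^(1/6) = (15/99)^(1/6) = 0.730.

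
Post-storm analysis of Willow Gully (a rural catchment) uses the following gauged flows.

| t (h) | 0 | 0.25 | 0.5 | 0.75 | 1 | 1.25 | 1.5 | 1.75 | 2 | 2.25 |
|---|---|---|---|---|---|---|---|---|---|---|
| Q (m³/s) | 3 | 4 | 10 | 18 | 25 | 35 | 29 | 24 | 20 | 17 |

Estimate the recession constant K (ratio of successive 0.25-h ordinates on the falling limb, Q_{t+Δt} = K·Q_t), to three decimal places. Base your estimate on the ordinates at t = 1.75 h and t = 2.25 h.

K ≈ 0.842

Using the recession-limb readings at t = 1.75 h and t = 2.25 h: Q falls from 24 to 17 m³/s over 2 intervals.
K = (Q₂/Q₁)^(1/2) = (17/24)^(1/2) = 0.842.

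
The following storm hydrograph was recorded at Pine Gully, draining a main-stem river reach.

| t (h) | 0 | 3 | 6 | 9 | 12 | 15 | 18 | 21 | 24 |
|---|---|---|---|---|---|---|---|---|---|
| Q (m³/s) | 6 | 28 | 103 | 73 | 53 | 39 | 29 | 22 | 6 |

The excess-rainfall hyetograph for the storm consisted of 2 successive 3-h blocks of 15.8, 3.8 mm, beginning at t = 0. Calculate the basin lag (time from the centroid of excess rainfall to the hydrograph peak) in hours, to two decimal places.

t_L ≈ 3.92 h

Centroid of excess rainfall: t_c = Σ P_i·t̄_i / ΣP_i = 2.0816 h (block centres at 1.5, 4.5 h).
Hydrograph peak occurs at t = 6 h, so basin lag t_L = 6 − 2.0816 = 3.92 h.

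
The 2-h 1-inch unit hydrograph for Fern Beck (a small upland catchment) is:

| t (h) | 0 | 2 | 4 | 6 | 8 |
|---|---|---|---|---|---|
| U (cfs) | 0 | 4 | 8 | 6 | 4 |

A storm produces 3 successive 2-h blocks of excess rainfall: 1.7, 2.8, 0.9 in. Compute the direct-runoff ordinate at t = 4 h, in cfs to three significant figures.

Q ≈ 24.8 cfs

By discrete convolution, Q_j = Σ (P_i / 1 in) · U_{j−i}.
At t = 4 h (j=2): Q = (1.7/1)·8 + (2.8/1)·4 + (0.9/1)·0 = 24.8 cfs.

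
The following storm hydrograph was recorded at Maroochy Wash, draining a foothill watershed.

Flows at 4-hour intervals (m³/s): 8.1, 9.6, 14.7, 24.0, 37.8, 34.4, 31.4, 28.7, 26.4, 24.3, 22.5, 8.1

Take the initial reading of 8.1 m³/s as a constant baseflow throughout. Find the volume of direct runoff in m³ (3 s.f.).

Direct-runoff ordinates (Q − Q_b): 0.0, 1.5, 6.6, 15.9, 29.7, 26.3, 23.3, 20.6, 18.3, 16.2, 14.4, 0.0 m³/s.
ΣQ_DR = 172.8 m³/s.
With Δt = 4 h = 14400 s, V = ΣQ_DR · Δt = 172.8 × 14400 = 2.49 × 10^6 m³.

V ≈ 2.49 × 10^6 m³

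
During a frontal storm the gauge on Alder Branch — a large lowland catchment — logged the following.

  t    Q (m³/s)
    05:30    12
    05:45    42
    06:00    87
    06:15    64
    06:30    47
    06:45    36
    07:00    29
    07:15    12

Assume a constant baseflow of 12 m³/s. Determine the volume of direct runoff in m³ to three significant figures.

Direct-runoff ordinates (Q − Q_b): 0.0, 30.0, 75.0, 52.0, 35.0, 24.0, 17.0, 0.0 m³/s.
ΣQ_DR = 233.0 m³/s.
With Δt = 0.25 h = 900 s, V = ΣQ_DR · Δt = 233.0 × 900 = 2.10 × 10^5 m³.

V ≈ 2.10 × 10^5 m³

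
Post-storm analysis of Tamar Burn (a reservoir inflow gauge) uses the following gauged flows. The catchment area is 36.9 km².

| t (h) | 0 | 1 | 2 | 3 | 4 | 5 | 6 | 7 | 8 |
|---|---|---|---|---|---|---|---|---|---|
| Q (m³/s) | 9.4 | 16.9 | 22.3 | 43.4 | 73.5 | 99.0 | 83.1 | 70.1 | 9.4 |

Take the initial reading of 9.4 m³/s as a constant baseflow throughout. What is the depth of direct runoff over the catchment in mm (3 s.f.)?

d ≈ 33.4 mm

Direct runoff: 0.0, 7.5, 12.9, 34.0, 64.1, 89.6, 73.7, 60.7, 0.0 m³/s; ΣQ_DR = 342.5 m³/s.
V = ΣQ_DR · Δt = 342.5 × 3600 s = 1.233 × 10^6 m³.
Over A = 36.9 km², depth = V / A = 33.4 mm.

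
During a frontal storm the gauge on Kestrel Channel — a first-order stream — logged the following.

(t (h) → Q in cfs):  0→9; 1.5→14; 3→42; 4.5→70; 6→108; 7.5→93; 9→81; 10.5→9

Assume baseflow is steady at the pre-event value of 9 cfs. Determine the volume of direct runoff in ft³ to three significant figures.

Direct-runoff ordinates (Q − Q_b): 0.0, 5.0, 33.0, 61.0, 99.0, 84.0, 72.0, 0.0 cfs.
ΣQ_DR = 354.0 cfs.
With Δt = 1.5 h = 5400 s, V = ΣQ_DR · Δt = 354.0 × 5400 = 1.91 × 10^6 ft³.

V ≈ 1.91 × 10^6 ft³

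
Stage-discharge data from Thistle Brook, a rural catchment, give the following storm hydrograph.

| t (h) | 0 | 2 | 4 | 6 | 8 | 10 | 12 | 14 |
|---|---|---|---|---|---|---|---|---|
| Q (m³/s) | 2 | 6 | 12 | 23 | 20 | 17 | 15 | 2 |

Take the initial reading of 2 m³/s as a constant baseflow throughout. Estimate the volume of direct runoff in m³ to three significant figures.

V ≈ 5.83 × 10^5 m³

Direct-runoff ordinates (Q − Q_b): 0.0, 4.0, 10.0, 21.0, 18.0, 15.0, 13.0, 0.0 m³/s.
ΣQ_DR = 81.00 m³/s.
With Δt = 2 h = 7200 s, V = ΣQ_DR · Δt = 81.00 × 7200 = 5.83 × 10^5 m³.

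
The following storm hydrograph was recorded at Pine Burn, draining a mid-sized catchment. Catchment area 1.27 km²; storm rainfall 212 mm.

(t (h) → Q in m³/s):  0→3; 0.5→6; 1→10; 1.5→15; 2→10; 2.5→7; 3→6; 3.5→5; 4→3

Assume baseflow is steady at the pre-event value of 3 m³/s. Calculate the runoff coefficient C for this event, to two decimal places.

ΣQ_DR = 38.00 m³/s; V = ΣQ_DR·Δt = 68400 m³.
Runoff depth d = V / A = 53.86 mm.
C = d / P = 53.86 / 212 = 0.25.

C ≈ 0.25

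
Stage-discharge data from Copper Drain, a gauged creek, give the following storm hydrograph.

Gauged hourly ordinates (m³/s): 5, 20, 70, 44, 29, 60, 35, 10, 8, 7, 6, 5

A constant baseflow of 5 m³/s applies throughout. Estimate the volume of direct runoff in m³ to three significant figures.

V ≈ 8.60 × 10^5 m³

Direct-runoff ordinates (Q − Q_b): 0.0, 15.0, 65.0, 39.0, 24.0, 55.0, 30.0, 5.0, 3.0, 2.0, 1.0, 0.0 m³/s.
ΣQ_DR = 239.0 m³/s.
With Δt = 1 h = 3600 s, V = ΣQ_DR · Δt = 239.0 × 3600 = 8.60 × 10^5 m³.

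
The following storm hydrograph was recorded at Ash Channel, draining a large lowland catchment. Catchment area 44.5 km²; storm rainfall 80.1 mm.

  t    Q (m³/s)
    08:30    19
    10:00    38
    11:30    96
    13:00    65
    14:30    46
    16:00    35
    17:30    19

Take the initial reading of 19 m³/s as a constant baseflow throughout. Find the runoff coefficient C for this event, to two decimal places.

C ≈ 0.28

ΣQ_DR = 185.0 m³/s; V = ΣQ_DR·Δt = 9.990 × 10^5 m³.
Runoff depth d = V / A = 22.45 mm.
C = d / P = 22.45 / 80.1 = 0.28.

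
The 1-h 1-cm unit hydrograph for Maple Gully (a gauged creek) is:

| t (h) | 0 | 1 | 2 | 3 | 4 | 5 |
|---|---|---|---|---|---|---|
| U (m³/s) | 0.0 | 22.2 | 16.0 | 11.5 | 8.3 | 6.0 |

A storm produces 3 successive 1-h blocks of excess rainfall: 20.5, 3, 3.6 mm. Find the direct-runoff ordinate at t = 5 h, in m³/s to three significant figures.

Q ≈ 18.9 m³/s

By discrete convolution, Q_j = Σ (P_i / 10 mm) · U_{j−i}.
At t = 5 h (j=5): Q = (20.5/10)·6.0 + (3/10)·8.3 + (3.6/10)·11.5 = 18.9 m³/s.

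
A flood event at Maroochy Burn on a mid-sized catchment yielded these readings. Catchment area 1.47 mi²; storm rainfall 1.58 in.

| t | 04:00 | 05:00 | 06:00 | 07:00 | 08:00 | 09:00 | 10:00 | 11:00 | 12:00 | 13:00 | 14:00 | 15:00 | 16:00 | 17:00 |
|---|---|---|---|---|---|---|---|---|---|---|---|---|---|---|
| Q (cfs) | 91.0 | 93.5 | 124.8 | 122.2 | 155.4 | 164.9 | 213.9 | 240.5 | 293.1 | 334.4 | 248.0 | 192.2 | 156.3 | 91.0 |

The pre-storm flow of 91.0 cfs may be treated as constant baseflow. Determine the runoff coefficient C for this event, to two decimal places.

C ≈ 0.83

ΣQ_DR = 1247 cfs; V = ΣQ_DR·Δt = 4.490 × 10^6 ft³.
Runoff depth d = V / A = 1.315 in.
C = d / P = 1.315 / 1.58 = 0.83.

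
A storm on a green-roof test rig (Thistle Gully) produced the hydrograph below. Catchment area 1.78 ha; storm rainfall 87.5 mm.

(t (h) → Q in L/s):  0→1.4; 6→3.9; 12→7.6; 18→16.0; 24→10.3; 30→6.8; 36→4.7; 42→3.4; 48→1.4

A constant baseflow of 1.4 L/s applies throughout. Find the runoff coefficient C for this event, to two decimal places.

C ≈ 0.59

ΣQ_DR = 42.90 L/s; V = ΣQ_DR·Δt = 9.266 × 10^5 L.
Runoff depth d = V / A = 52.06 mm.
C = d / P = 52.06 / 87.5 = 0.59.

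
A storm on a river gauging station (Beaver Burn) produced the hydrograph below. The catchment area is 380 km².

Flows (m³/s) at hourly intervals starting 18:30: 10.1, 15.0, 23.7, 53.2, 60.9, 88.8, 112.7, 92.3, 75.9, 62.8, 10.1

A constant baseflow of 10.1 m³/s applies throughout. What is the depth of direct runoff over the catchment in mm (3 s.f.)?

d ≈ 4.68 mm

Direct runoff: 0.0, 4.9, 13.6, 43.1, 50.8, 78.7, 102.6, 82.2, 65.8, 52.7, 0.0 m³/s; ΣQ_DR = 494.4 m³/s.
V = ΣQ_DR · Δt = 494.4 × 3600 s = 1.780 × 10^6 m³.
Over A = 380 km², depth = V / A = 4.68 mm.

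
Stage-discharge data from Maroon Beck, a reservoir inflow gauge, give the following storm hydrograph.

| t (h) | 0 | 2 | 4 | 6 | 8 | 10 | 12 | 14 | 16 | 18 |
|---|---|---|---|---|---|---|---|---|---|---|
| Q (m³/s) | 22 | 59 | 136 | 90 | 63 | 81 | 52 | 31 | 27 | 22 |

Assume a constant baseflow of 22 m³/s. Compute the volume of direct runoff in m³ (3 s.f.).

V ≈ 2.61 × 10^6 m³

Direct-runoff ordinates (Q − Q_b): 0.0, 37.0, 114.0, 68.0, 41.0, 59.0, 30.0, 9.0, 5.0, 0.0 m³/s.
ΣQ_DR = 363.0 m³/s.
With Δt = 2 h = 7200 s, V = ΣQ_DR · Δt = 363.0 × 7200 = 2.61 × 10^6 m³.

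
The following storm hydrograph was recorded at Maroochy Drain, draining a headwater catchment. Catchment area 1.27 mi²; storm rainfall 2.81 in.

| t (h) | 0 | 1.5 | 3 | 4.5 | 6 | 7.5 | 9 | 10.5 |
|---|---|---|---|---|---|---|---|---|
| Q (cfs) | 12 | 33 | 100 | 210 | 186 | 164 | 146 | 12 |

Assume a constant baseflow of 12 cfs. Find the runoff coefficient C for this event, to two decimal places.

C ≈ 0.50

ΣQ_DR = 767.0 cfs; V = ΣQ_DR·Δt = 4.142 × 10^6 ft³.
Runoff depth d = V / A = 1.404 in.
C = d / P = 1.404 / 2.81 = 0.50.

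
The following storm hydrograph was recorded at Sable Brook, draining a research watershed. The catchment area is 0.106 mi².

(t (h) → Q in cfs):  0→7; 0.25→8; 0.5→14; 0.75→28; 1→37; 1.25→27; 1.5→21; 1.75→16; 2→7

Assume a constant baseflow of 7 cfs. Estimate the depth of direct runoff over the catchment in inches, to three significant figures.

Direct runoff: 0.0, 1.0, 7.0, 21.0, 30.0, 20.0, 14.0, 9.0, 0.0 cfs; ΣQ_DR = 102.0 cfs.
V = ΣQ_DR · Δt = 102.0 × 900 s = 91800 ft³.
Over A = 0.106 mi², depth = V / A = 0.373 in.

d ≈ 0.373 in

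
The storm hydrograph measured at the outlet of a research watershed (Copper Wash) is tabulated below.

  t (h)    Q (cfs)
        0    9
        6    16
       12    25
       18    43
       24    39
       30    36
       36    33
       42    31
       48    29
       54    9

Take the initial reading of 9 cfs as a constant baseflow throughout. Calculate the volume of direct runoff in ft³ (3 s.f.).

Direct-runoff ordinates (Q − Q_b): 0.0, 7.0, 16.0, 34.0, 30.0, 27.0, 24.0, 22.0, 20.0, 0.0 cfs.
ΣQ_DR = 180.0 cfs.
With Δt = 6 h = 21600 s, V = ΣQ_DR · Δt = 180.0 × 21600 = 3.89 × 10^6 ft³.

V ≈ 3.89 × 10^6 ft³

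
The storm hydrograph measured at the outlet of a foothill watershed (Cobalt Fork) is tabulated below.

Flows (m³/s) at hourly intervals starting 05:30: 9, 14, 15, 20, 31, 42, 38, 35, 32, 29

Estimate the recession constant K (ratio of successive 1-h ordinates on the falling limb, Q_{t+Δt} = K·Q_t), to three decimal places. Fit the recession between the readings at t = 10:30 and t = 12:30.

K ≈ 0.913

Using the recession-limb readings at t = 10:30 and t = 12:30: Q falls from 42 to 35 m³/s over 2 intervals.
K = (Q₂/Q₁)^(1/2) = (35/42)^(1/2) = 0.913.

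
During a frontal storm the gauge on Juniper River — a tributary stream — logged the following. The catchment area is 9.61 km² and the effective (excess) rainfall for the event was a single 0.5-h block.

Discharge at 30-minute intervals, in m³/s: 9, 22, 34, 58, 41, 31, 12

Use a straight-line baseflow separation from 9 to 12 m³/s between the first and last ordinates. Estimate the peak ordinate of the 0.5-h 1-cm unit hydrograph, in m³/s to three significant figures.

U_p ≈ 19.0 m³/s

Direct runoff: 0.00, 12.50, 24.00, 47.50, 30.00, 19.50, 0.00 m³/s; ΣQ_DR = 133.5 m³/s, peak = 47.50 m³/s.
Runoff depth d = ΣQ_DR·Δt / A = 133.5 × 1800 / (9.61 km²) = 25.01 mm.
The 1-cm UH is the DRH scaled by (10 mm)/d, so U_p = 47.50 × 10/25.01 = 19.0 m³/s.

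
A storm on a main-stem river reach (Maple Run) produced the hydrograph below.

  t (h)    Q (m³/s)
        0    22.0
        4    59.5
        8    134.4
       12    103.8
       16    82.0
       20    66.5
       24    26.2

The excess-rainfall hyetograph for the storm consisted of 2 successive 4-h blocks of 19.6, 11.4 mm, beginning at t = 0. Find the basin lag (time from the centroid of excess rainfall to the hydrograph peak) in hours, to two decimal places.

Centroid of excess rainfall: t_c = Σ P_i·t̄_i / ΣP_i = 3.4710 h (block centres at 2, 6 h).
Hydrograph peak occurs at t = 8 h, so basin lag t_L = 8 − 3.4710 = 4.53 h.

t_L ≈ 4.53 h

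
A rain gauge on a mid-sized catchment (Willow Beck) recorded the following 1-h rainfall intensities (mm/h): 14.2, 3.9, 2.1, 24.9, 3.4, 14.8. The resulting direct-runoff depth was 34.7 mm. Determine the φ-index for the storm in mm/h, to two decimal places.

Only the 3 blocks with intensity above φ contribute runoff: 14.2, 24.9, 14.8 mm/h.
Σ(I−φ)·Δt = d  ⇒  (14.2+24.9+14.8 − 3φ)·1 = 34.7
φ = (53.90 − 34.7/1) / 3 = 6.40 mm/h.

φ ≈ 6.40 mm/h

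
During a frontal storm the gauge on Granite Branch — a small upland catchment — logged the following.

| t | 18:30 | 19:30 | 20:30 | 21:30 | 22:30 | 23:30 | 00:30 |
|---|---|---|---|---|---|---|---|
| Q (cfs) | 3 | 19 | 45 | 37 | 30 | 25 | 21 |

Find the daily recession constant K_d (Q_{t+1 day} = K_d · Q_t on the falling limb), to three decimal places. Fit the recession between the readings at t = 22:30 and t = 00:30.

K_d ≈ 0.014

Between t = 22:30 and t = 00:30 the flow falls from 30 to 21 cfs over 2×1 h = 2 h.
Per-interval ratio K = (21/30)^(1/2) = 0.8367; K_d = K^(24/1) = 0.014.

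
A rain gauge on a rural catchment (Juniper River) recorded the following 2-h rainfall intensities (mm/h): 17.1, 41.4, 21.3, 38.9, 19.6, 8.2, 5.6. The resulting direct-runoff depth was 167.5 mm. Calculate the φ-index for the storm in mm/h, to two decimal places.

Only the 5 blocks with intensity above φ contribute runoff: 17.1, 41.4, 21.3, 38.9, 19.6 mm/h.
Σ(I−φ)·Δt = d  ⇒  (17.1+41.4+21.3+38.9+19.6 − 5φ)·2 = 167.5
φ = (138.3 − 167.5/2) / 5 = 10.91 mm/h.

φ ≈ 10.91 mm/h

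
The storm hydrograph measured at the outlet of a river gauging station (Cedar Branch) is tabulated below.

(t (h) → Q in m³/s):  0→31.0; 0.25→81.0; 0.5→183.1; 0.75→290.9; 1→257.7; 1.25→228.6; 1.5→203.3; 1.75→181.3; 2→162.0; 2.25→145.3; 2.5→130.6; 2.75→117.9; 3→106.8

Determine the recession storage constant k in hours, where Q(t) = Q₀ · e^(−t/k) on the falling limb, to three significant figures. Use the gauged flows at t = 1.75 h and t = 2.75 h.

On the falling limb, Q drops from 181.3 to 117.9 m³/s between t = 1.75 h and t = 2.75 h (Δt = 1 h).
k = −Δt / ln(Q₂/Q₁) = −1 / ln(117.9/181.3) = 2.32 h.

k ≈ 2.32 h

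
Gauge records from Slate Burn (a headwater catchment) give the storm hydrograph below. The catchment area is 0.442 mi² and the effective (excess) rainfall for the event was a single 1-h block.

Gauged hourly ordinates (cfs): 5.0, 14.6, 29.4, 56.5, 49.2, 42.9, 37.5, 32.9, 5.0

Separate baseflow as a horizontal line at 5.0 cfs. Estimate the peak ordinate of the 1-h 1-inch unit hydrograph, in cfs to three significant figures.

U_p ≈ 64.4 cfs

Direct runoff: 0.0, 9.6, 24.4, 51.5, 44.2, 37.9, 32.5, 27.9, 0.0 cfs; ΣQ_DR = 228.0 cfs, peak = 51.5 cfs.
Runoff depth d = ΣQ_DR·Δt / A = 228.0 × 3600 / (0.442 mi²) = 0.7993 in.
The 1-inch UH is the DRH scaled by (1 in)/d, so U_p = 51.5 × 1/0.7993 = 64.4 cfs.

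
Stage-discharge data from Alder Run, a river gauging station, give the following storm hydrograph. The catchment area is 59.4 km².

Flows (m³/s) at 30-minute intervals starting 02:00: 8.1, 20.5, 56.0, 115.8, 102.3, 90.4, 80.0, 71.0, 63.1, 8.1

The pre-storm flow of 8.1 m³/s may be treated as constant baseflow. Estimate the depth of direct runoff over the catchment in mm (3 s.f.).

Direct runoff: 0.0, 12.4, 47.9, 107.7, 94.2, 82.3, 71.9, 62.9, 55.0, 0.0 m³/s; ΣQ_DR = 534.3 m³/s.
V = ΣQ_DR · Δt = 534.3 × 1800 s = 9.617 × 10^5 m³.
Over A = 59.4 km², depth = V / A = 16.2 mm.

d ≈ 16.2 mm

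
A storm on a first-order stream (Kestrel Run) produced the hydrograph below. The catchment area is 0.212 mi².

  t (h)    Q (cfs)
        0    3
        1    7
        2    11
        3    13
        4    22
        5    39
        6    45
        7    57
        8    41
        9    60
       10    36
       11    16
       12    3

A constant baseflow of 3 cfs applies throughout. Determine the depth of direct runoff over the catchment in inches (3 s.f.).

d ≈ 2.30 in

Direct runoff: 0.0, 4.0, 8.0, 10.0, 19.0, 36.0, 42.0, 54.0, 38.0, 57.0, 33.0, 13.0, 0.0 cfs; ΣQ_DR = 314.0 cfs.
V = ΣQ_DR · Δt = 314.0 × 3600 s = 1.130 × 10^6 ft³.
Over A = 0.212 mi², depth = V / A = 2.30 in.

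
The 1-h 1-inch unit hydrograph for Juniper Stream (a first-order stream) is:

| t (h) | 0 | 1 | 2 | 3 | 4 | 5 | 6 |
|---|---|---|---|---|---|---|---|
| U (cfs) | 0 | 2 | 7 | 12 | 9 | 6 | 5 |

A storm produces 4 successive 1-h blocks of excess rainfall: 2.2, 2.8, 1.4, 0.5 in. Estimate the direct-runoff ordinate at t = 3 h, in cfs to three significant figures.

By discrete convolution, Q_j = Σ (P_i / 1 in) · U_{j−i}.
At t = 3 h (j=3): Q = (2.2/1)·12 + (2.8/1)·7 + (1.4/1)·2 + (0.5/1)·0 = 48.8 cfs.

Q ≈ 48.8 cfs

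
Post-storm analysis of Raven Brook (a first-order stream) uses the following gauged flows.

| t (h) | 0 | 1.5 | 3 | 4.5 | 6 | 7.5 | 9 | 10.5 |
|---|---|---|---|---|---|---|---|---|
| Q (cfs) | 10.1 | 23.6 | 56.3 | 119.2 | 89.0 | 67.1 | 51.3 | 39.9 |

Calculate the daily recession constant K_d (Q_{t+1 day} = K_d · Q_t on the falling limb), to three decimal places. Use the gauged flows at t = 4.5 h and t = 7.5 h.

Between t = 4.5 h and t = 7.5 h the flow falls from 119.2 to 67.1 cfs over 2×1.5 h = 3 h.
Per-interval ratio K = (67.1/119.2)^(1/2) = 0.7503; K_d = K^(24/1.5) = 0.010.

K_d ≈ 0.010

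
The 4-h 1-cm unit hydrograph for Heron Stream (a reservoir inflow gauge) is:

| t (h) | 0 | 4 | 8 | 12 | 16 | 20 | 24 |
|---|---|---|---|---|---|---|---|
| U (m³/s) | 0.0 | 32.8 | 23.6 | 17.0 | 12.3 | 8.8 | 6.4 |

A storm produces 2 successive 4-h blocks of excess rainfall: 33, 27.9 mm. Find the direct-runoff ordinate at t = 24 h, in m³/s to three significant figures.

Q ≈ 45.7 m³/s

By discrete convolution, Q_j = Σ (P_i / 10 mm) · U_{j−i}.
At t = 24 h (j=6): Q = (33/10)·6.4 + (27.9/10)·8.8 = 45.7 m³/s.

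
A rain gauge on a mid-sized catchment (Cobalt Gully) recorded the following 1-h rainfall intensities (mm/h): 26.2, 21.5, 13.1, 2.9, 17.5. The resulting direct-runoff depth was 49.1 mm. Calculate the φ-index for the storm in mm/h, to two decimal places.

φ ≈ 7.30 mm/h

Only the 4 blocks with intensity above φ contribute runoff: 26.2, 21.5, 13.1, 17.5 mm/h.
Σ(I−φ)·Δt = d  ⇒  (26.2+21.5+13.1+17.5 − 4φ)·1 = 49.1
φ = (78.30 − 49.1/1) / 4 = 7.30 mm/h.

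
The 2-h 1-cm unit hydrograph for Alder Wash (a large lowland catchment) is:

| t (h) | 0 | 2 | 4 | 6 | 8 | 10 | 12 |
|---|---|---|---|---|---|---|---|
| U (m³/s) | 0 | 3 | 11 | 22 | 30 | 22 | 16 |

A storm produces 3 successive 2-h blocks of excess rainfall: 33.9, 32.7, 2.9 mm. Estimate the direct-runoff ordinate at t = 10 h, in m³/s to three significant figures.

By discrete convolution, Q_j = Σ (P_i / 10 mm) · U_{j−i}.
At t = 10 h (j=5): Q = (33.9/10)·22 + (32.7/10)·30 + (2.9/10)·22 = 179 m³/s.

Q ≈ 179 m³/s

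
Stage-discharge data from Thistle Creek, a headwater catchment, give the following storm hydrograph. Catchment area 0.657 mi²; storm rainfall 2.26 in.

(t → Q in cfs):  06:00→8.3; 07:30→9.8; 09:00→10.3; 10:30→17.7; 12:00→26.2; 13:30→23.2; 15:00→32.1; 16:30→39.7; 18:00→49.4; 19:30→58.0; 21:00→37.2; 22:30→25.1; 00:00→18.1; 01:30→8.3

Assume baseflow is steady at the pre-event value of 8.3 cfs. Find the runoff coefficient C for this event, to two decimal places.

C ≈ 0.39

ΣQ_DR = 247.2 cfs; V = ΣQ_DR·Δt = 1.335 × 10^6 ft³.
Runoff depth d = V / A = 0.8746 in.
C = d / P = 0.8746 / 2.26 = 0.39.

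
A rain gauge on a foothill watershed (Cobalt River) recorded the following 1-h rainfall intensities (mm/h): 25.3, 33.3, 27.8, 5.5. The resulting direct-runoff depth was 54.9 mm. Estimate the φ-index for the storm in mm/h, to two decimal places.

Only the 3 blocks with intensity above φ contribute runoff: 25.3, 33.3, 27.8 mm/h.
Σ(I−φ)·Δt = d  ⇒  (25.3+33.3+27.8 − 3φ)·1 = 54.9
φ = (86.40 − 54.9/1) / 3 = 10.50 mm/h.

φ ≈ 10.50 mm/h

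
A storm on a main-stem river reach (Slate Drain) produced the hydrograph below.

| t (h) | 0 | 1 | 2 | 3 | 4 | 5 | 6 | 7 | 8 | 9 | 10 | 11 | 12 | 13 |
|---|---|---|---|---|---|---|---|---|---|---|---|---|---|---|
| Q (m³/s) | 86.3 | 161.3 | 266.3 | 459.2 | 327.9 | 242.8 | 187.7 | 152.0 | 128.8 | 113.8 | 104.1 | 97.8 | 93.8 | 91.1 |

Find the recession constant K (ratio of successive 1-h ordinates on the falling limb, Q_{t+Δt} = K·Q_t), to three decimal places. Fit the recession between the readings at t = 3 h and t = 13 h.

K ≈ 0.851

Using the recession-limb readings at t = 3 h and t = 13 h: Q falls from 459.2 to 91.1 m³/s over 10 intervals.
K = (Q₂/Q₁)^(1/10) = (91.1/459.2)^(1/10) = 0.851.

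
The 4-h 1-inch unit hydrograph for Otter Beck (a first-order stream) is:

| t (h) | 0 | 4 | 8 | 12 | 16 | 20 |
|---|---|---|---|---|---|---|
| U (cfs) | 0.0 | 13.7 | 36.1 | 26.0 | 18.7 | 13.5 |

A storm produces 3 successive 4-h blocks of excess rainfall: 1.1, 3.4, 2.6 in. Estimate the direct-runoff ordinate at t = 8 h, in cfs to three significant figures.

By discrete convolution, Q_j = Σ (P_i / 1 in) · U_{j−i}.
At t = 8 h (j=2): Q = (1.1/1)·36.1 + (3.4/1)·13.7 + (2.6/1)·0.0 = 86.3 cfs.

Q ≈ 86.3 cfs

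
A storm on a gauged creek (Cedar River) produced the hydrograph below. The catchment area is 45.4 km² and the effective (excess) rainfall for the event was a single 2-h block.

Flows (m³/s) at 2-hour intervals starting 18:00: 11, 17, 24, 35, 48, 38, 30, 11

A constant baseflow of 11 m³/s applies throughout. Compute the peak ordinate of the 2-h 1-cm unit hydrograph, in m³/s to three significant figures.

U_p ≈ 18.5 m³/s

Direct runoff: 0.0, 6.0, 13.0, 24.0, 37.0, 27.0, 19.0, 0.0 m³/s; ΣQ_DR = 126.0 m³/s, peak = 37.0 m³/s.
Runoff depth d = ΣQ_DR·Δt / A = 126.0 × 7200 / (45.4 km²) = 19.98 mm.
The 1-cm UH is the DRH scaled by (10 mm)/d, so U_p = 37.0 × 10/19.98 = 18.5 m³/s.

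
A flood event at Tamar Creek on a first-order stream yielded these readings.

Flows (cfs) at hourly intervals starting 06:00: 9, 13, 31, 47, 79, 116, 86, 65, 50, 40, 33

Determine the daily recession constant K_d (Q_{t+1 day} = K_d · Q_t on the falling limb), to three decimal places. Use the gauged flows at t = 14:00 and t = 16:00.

K_d ≈ 0.007

Between t = 14:00 and t = 16:00 the flow falls from 50 to 33 cfs over 2×1 h = 2 h.
Per-interval ratio K = (33/50)^(1/2) = 0.8124; K_d = K^(24/1) = 0.007.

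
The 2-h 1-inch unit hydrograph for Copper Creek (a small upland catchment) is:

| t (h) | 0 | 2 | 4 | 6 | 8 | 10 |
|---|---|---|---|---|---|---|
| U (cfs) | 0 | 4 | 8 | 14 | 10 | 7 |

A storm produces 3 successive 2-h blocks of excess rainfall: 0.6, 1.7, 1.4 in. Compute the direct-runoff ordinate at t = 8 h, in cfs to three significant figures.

Q ≈ 41.0 cfs

By discrete convolution, Q_j = Σ (P_i / 1 in) · U_{j−i}.
At t = 8 h (j=4): Q = (0.6/1)·10 + (1.7/1)·14 + (1.4/1)·8 = 41.0 cfs.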